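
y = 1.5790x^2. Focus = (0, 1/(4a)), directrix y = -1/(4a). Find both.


a = 1.5790
1/(4a) = 0.1583
Focus = (0, 0.1583)
Directrix: y = -0.1583

Focus = (0, 0.1583), Directrix: y = -0.1583


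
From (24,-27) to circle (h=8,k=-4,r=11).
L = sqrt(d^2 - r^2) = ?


d = sqrt((24-8)^2 + (-27+ 4)^2) = sqrt(256+529) = 28.0179
L = sqrt(785.0000 - 121) = sqrt(664.0000) = 25.7682

25.7682


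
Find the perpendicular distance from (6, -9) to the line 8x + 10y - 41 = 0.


|8*6 + 10*(-9) - 41| = |-83| = 83
sqrt(64 + 100) = sqrt(164) = 12.8062
d = 83/sqrt(164) = 6.4812

6.4812


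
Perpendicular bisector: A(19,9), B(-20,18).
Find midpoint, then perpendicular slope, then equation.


Midpoint = (-0.5, 13.5)
Slope of AB = dy/dx = 9/(-39) = -0.2308
Perp slope = -dx/dy = 39/9 = 4.3333
b = My - (perp slope)*Mx = 13.5 + (-39*(-0.5))/9 = 13.5 + 2.1667 = 15.6667

y = 4.3333x + 15.6667


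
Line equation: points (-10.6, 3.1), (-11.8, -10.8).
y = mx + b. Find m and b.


m = (-13.9)/(-1.2) = 11.5833
b = y1 - m*x1 = 3.1 - (-13.9*(-10.6))/(-1.2) = 3.1 + 122.7833 = 125.8833

y = 11.5833x + 125.8833


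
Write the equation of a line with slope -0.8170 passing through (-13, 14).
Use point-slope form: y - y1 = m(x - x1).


y - 14 = -0.8170(x + 13)
y = -0.8170x + 14 + 0.8170*(-13)
y = -0.8170x + 3.3790

y = -0.8170x + 3.3790


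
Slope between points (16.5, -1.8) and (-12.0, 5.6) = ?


dy = 5.6 + 1.8 = 7.4
dx = -12.0 - 16.5 = -28.5
m = 7.4/(-28.5) = -0.2596

m = -0.2596


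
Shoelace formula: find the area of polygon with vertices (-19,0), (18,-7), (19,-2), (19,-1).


sum(xi*y_{i+1}) = -19*(-7) + 18*(-2) + 19*(-1) + 19*0 = 78
sum(yi*x_{i+1}) = 0*18 - 7*19 - 2*19 - 1*(-19) = -152
Area = |78 + 152|/2 = 230/2 = 115.0000

115.0000 sq units


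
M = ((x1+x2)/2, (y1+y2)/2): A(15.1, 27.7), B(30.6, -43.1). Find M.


Mx = (15.1 + 30.6)/2 = 45.7/2 = 22.8500
My = (27.7 - 43.1)/2 = -15.4/2 = -7.7000

(22.8500, -7.7000)


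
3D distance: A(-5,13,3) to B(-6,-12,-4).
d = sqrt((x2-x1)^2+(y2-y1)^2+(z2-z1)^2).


dx=-1, dy=-25, dz=-7
d = sqrt(1+625+49) = sqrt(675) = 25.9808

25.9808


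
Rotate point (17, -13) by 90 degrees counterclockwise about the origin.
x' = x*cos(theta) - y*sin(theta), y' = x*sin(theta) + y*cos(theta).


cos(90) = 0, sin(90) = 1
x' = 17*0 + 13*1 = 13
y' = 17*1 - 13*0 = 17

(13, 17)


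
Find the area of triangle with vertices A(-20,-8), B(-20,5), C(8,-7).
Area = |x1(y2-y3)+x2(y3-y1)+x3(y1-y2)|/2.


-20*(5+ 7) = -240
-20*(-7+ 8) = -20
8*(-8-5) = -104
sum = -364
Area = |-364|/2 = 182.0000

182.0000 sq units


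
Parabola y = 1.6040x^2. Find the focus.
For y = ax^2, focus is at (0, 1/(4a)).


a = 1.6040
4a = 6.4160
focus = (0, 1/6.4160) = (0, 0.1559)

Focus = (0, 0.1559)


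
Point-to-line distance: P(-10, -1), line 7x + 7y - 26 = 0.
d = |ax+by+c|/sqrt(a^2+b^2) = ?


|7*(-10) + 7*(-1) - 26| = |-103| = 103
sqrt(49 + 49) = sqrt(98) = 9.8995
d = 103/sqrt(98) = 10.4046

10.4046


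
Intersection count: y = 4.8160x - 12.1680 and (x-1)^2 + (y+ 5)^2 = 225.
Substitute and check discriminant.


Substitute y = 4.8160x - 12.1680: (x-1)^2 + (4.8160x- 12.1680+ 5)^2 = 225
Expand to Ax^2 + Bx + C = 0, where b-k = -7.168
A = 1+m^2 = 24.193856
B = 2(m(b-k) - h) = 2(4.8160*(-7.168) - 1) = -71.042176
C = h^2 + (b-k)^2 - r^2 = 1 + 51.380224 - 225 = -172.619776
disc = B^2-4AC = 5046.9908 + 16705.3520 = 21752.3428
disc > 0

2 intersection points


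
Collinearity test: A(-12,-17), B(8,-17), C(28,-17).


-12*(-17+ 17) + 8*(-17+ 17) + 28*(-17+ 17)
= 0 + 0 + 0 = 0

Yes, collinear (determinant = 0)


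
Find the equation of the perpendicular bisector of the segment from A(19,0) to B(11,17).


Midpoint = (15, 8.5)
Slope of AB = dy/dx = 17/(-8) = -2.1250
Perp slope = -dx/dy = 8/17 = 0.4706
b = My - (perp slope)*Mx = 8.5 + (-8*15)/17 = 8.5 - 7.0588 = 1.4412

y = 0.4706x + 1.4412


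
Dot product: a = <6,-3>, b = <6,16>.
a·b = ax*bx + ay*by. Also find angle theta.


a·b = 6*6 - 3*16 = 36 - 48 = -12
|a| = sqrt(36+9) = 6.7082
|b| = sqrt(36+256) = 17.0880
cos(theta) = -12/(sqrt(45)*sqrt(292)) = -12/sqrt(13140) = -0.104685
theta = arccos(-12/sqrt(13140)) = 96.0090 degrees

a·b = -12, theta = 96.0090 deg


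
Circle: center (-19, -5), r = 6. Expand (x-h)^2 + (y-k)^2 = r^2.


(x+ 19)^2 + (y+ 5)^2 = 6^2
D = -2h = 38, E = -2k = 10
F = h^2+k^2-r^2 = 361+25-36 = 350

x^2 + y^2 + 38x + 10y + 350 = 0


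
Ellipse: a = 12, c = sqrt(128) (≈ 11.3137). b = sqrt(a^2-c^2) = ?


b^2 = 12^2 - (sqrt(128))^2 = 144 - 128 = 16
b = sqrt(16) = 4

b = 4


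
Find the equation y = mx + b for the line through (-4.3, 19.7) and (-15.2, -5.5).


m = (-25.2)/(-10.9) = 2.3119
b = y1 - m*x1 = 19.7 - (-25.2*(-4.3))/(-10.9) = 19.7 + 9.9413 = 29.6413

y = 2.3119x + 29.6413


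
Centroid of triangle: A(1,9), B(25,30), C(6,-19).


Gx = (1+25+6)/3 = 32/3 = 10.6667
Gy = (9+30- 19)/3 = 20/3 = 6.6667

G = (10.6667, 6.6667)


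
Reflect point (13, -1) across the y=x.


Reflection rule for y=x: (y, x)
(13, -1) -> (-1, 13)

(-1, 13)


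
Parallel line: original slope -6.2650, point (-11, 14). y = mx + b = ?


Parallel lines have equal slopes.
m2 = -6.2650
b2 = 14 + 6.2650*(-11) = -54.9150

y = -6.2650x - 54.9150


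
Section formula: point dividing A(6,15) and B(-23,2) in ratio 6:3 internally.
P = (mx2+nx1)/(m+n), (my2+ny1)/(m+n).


Px = (6*(-23) + 3*6)/9 = -120/9 = -13.3333
Py = (6*2 + 3*15)/9 = 57/9 = 6.3333

P = (-13.3333, 6.3333)


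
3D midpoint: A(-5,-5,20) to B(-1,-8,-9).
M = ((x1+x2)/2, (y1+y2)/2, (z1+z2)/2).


Mx = (-5- 1)/2 = -3.0000
My = (-5- 8)/2 = -6.5000
Mz = (20- 9)/2 = 5.5000

M = (-3.0000, -6.5000, 5.5000)


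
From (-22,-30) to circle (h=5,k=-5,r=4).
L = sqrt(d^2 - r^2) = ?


d = sqrt((-22-5)^2 + (-30+ 5)^2) = sqrt(729+625) = 36.7967
L = sqrt(1354.0000 - 16) = sqrt(1338.0000) = 36.5787

36.5787


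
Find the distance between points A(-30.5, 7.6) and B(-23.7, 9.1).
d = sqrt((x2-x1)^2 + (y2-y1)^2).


dx = -23.7 + 30.5 = 6.8
dy = 9.1 - 7.6 = 1.5
d = sqrt(46.24 + 2.25) = sqrt(48.49) = 6.9635

6.9635


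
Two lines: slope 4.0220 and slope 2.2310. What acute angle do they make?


m1-m2 = 1.791
1+m1*m2 = 9.973082
tan(theta) = |1.791/9.973082| = 0.179583
theta = arctan(|1.791/9.973082|) = 10.1809 degrees (acute angle)

10.1809 degrees


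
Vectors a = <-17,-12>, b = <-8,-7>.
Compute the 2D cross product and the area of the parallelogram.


cross = -17*(-7) + 12*(-8) = 119 - 96 = 23
Parallelogram area = |23| = 23

cross = 23, parallelogram area = 23


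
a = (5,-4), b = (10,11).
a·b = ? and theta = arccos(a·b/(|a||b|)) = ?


a·b = 5*10 - 4*11 = 50 - 44 = 6
|a| = sqrt(25+16) = 6.4031
|b| = sqrt(100+121) = 14.8661
cos(theta) = 6/(sqrt(41)*sqrt(221)) = 6/sqrt(9061) = 0.063032
theta = arccos(6/sqrt(9061)) = 86.3861 degrees

a·b = 6, theta = 86.3861 deg


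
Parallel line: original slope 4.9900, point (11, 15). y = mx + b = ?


Parallel lines have equal slopes.
m2 = 4.9900
b2 = 15 - 4.9900*11 = -39.8900

y = 4.9900x - 39.8900


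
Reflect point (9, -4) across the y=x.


Reflection rule for y=x: (y, x)
(9, -4) -> (-4, 9)

(-4, 9)


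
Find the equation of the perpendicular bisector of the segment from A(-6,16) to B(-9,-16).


Midpoint = (-7.5, 0)
Slope of AB = dy/dx = -32/(-3) = 10.6667
Perp slope = -dx/dy = -3/32 = -0.0938
b = My - (perp slope)*Mx = 0 + (-3*(-7.5))/(-32) = 0 - 0.7031 = -0.7031

y = -0.0938x - 0.7031


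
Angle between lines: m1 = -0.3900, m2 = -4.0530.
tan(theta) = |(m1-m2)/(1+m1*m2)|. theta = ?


m1-m2 = 3.663
1+m1*m2 = 2.58067
tan(theta) = |3.663/2.58067| = 1.419399
theta = arctan(|3.663/2.58067|) = 54.8344 degrees (acute angle)

54.8344 degrees


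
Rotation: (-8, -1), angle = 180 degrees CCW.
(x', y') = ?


cos(180) = -1, sin(180) = 0
x' = -8*(-1) + 1*0 = 8
y' = -8*0 - 1*(-1) = 1

(8, 1)


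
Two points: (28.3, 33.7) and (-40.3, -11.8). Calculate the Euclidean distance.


dx = -40.3 - 28.3 = -68.6
dy = -11.8 - 33.7 = -45.5
d = sqrt(4705.96 + 2070.25) = sqrt(6776.21) = 82.3177

82.3177


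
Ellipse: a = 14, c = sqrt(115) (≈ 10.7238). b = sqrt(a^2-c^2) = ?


b^2 = 14^2 - (sqrt(115))^2 = 196 - 115 = 81
b = sqrt(81) = 9

b = 9


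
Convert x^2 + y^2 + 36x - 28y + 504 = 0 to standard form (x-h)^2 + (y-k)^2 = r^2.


h = -D/2 = -36/2 = -18
k = -E/2 = 28/2 = 14
r^2 = h^2 + k^2 - F = 324 + 196 - 504 = 16
r = 4

Center (-18, 14), radius = 4


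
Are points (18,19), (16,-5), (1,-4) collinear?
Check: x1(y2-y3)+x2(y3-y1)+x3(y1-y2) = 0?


18*(-5+ 4) + 16*(-4-19) + 1*(19+ 5)
= -18 - 368 + 24 = -362

No, not collinear (determinant = -362)


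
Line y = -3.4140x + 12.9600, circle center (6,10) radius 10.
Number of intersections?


Substitute y = -3.4140x + 12.9600: (x-6)^2 + (-3.4140x+12.9600-10)^2 = 100
Expand to Ax^2 + Bx + C = 0, where b-k = 2.96
A = 1+m^2 = 12.655396
B = 2(m(b-k) - h) = 2(-3.4140*2.96 - 6) = -32.21088
C = h^2 + (b-k)^2 - r^2 = 36 + 8.7616 - 100 = -55.2384
disc = B^2-4AC = 1037.5408 + 2796.2553 = 3833.7961
disc > 0

2 intersection points


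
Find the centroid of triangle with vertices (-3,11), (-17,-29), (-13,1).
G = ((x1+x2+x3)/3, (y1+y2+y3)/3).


Gx = (-3- 17- 13)/3 = -33/3 = -11.0000
Gy = (11- 29+1)/3 = -17/3 = -5.6667

G = (-11.0000, -5.6667)


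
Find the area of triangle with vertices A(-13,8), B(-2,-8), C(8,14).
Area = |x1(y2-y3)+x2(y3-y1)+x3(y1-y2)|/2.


-13*(-8-14) = 286
-2*(14-8) = -12
8*(8+ 8) = 128
sum = 402
Area = |402|/2 = 201.0000

201.0000 sq units


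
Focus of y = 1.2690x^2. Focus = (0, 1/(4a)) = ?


a = 1.2690
4a = 5.0760
focus = (0, 1/5.0760) = (0, 0.1970)

Focus = (0, 0.1970)


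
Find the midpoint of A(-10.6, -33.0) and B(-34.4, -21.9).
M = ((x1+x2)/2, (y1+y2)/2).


Mx = (-10.6 - 34.4)/2 = -45.0/2 = -22.5000
My = (-33.0 - 21.9)/2 = -54.9/2 = -27.4500

(-22.5000, -27.4500)


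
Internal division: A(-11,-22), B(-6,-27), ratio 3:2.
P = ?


Px = (3*(-6) + 2*(-11))/5 = -40/5 = -8.0000
Py = (3*(-27) + 2*(-22))/5 = -125/5 = -25.0000

P = (-8.0000, -25.0000)


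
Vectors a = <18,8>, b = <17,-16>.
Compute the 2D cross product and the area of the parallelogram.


cross = 18*(-16) - 8*17 = -288 - 136 = -424
Parallelogram area = |-424| = 424

cross = -424, parallelogram area = 424


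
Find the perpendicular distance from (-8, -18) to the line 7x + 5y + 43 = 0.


|7*(-8) + 5*(-18) + 43| = |-103| = 103
sqrt(49 + 25) = sqrt(74) = 8.6023
d = 103/sqrt(74) = 11.9735

11.9735


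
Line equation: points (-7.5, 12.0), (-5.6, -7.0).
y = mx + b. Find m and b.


m = (-19.0)/(1.9) = -10.0000
b = y1 - m*x1 = 12.0 - (-19.0*(-7.5))/(1.9) = 12.0 - 75.0000 = -63.0000

y = -10.0000x - 63.0000


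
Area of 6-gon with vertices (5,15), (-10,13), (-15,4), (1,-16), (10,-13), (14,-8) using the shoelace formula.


sum(xi*y_{i+1}) = 5*13 - 10*4 - 15*(-16) + 1*(-13) + 10*(-8) + 14*15 = 382
sum(yi*x_{i+1}) = 15*(-10) + 13*(-15) + 4*1 - 16*10 - 13*14 - 8*5 = -723
Area = |382 + 723|/2 = 1105/2 = 552.5000

552.5000 sq units


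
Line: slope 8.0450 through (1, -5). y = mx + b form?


y + 5 = 8.0450(x - 1)
y = 8.0450x - 5 - 8.0450*1
y = 8.0450x - 13.0450

y = 8.0450x - 13.0450


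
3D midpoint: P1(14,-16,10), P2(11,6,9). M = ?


Mx = (14+11)/2 = 12.5000
My = (-16+6)/2 = -5.0000
Mz = (10+9)/2 = 9.5000

M = (12.5000, -5.0000, 9.5000)


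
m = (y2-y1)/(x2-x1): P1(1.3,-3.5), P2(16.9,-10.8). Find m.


dy = -10.8 + 3.5 = -7.3
dx = 16.9 - 1.3 = 15.6
m = -7.3/15.6 = -0.4679

m = -0.4679


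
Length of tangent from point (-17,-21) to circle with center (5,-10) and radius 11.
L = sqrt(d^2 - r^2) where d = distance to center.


d = sqrt((-17-5)^2 + (-21+ 10)^2) = sqrt(484+121) = 24.5967
L = sqrt(605.0000 - 121) = sqrt(484.0000) = 22.0000

22.0000


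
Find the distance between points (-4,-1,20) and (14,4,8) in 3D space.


dx=18, dy=5, dz=-12
d = sqrt(324+25+144) = sqrt(493) = 22.2036

22.2036


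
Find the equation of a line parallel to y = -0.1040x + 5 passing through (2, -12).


Parallel lines have equal slopes.
m2 = -0.1040
b2 = -12 + 0.1040*2 = -11.7920

y = -0.1040x - 11.7920


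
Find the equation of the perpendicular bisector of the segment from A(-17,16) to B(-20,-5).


Midpoint = (-18.5, 5.5)
Slope of AB = dy/dx = -21/(-3) = 7.0000
Perp slope = -dx/dy = -3/21 = -0.1429
b = My - (perp slope)*Mx = 5.5 + (-3*(-18.5))/(-21) = 5.5 - 2.6429 = 2.8571

y = -0.1429x + 2.8571


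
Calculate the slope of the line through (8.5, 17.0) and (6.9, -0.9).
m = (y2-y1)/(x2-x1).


dy = -0.9 - 17.0 = -17.9
dx = 6.9 - 8.5 = -1.6
m = -17.9/(-1.6) = 11.1875

m = 11.1875


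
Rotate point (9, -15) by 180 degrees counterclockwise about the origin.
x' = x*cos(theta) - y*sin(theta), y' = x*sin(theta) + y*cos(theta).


cos(180) = -1, sin(180) = 0
x' = 9*(-1) + 15*0 = -9
y' = 9*0 - 15*(-1) = 15

(-9, 15)


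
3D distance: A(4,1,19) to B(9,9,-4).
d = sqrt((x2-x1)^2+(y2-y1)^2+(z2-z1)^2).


dx=5, dy=8, dz=-23
d = sqrt(25+64+529) = sqrt(618) = 24.8596

24.8596


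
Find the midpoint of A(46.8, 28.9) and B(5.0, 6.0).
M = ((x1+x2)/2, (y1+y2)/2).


Mx = (46.8 + 5.0)/2 = 51.8/2 = 25.9000
My = (28.9 + 6.0)/2 = 34.9/2 = 17.4500

(25.9000, 17.4500)


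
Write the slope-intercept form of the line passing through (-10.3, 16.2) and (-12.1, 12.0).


m = (-4.2)/(-1.8) = 2.3333
b = y1 - m*x1 = 16.2 - (-4.2*(-10.3))/(-1.8) = 16.2 + 24.0333 = 40.2333

y = 2.3333x + 40.2333


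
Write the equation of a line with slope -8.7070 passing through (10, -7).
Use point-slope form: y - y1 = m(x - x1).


y + 7 = -8.7070(x - 10)
y = -8.7070x - 7 + 8.7070*10
y = -8.7070x + 80.0700

y = -8.7070x + 80.0700


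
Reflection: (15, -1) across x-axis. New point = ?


Reflection rule for x-axis: (x, -y)
(15, -1) -> (15, 1)

(15, 1)


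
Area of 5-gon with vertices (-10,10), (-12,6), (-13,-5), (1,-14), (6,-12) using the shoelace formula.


sum(xi*y_{i+1}) = -10*6 - 12*(-5) - 13*(-14) + 1*(-12) + 6*10 = 230
sum(yi*x_{i+1}) = 10*(-12) + 6*(-13) - 5*1 - 14*6 - 12*(-10) = -167
Area = |230 + 167|/2 = 397/2 = 198.5000

198.5000 sq units


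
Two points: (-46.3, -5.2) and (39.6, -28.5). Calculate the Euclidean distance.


dx = 39.6 + 46.3 = 85.9
dy = -28.5 + 5.2 = -23.3
d = sqrt(7378.81 + 542.89) = sqrt(7921.7) = 89.0039

89.0039


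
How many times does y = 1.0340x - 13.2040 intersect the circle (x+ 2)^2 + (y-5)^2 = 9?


Substitute y = 1.0340x - 13.2040: (x+ 2)^2 + (1.0340x- 13.2040-5)^2 = 9
Expand to Ax^2 + Bx + C = 0, where b-k = -18.204
A = 1+m^2 = 2.069156
B = 2(m(b-k) - h) = 2(1.0340*(-18.204) + 2) = -33.645872
C = h^2 + (b-k)^2 - r^2 = 4 + 331.385616 - 9 = 326.385616
disc = B^2-4AC = 1132.0447 - 2701.3710 = -1569.3263
disc < 0

0 intersection points


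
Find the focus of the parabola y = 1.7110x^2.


a = 1.7110
4a = 6.8440
focus = (0, 1/6.8440) = (0, 0.1461)

Focus = (0, 0.1461)


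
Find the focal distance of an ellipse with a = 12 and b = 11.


c^2 = 12^2 - 11^2 = 144 - 121 = 23
c = sqrt(23) = 4.7958

c = 4.7958


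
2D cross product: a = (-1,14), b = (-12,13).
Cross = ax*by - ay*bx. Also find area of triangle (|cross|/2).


cross = -1*13 - 14*(-12) = -13 + 168 = 155
Triangle area = |155|/2 = 155/2 = 77.5000

cross = 155, triangle area = 77.5000


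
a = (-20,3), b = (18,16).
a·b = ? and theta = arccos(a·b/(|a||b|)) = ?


a·b = -20*18 + 3*16 = -360 + 48 = -312
|a| = sqrt(400+9) = 20.2237
|b| = sqrt(324+256) = 24.0832
cos(theta) = -312/(sqrt(409)*sqrt(580)) = -312/sqrt(237220) = -0.640588
theta = arccos(-312/sqrt(237220)) = 129.8357 degrees

a·b = -312, theta = 129.8357 deg


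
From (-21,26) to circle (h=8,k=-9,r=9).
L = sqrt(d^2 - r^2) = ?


d = sqrt((-21-8)^2 + (26+ 9)^2) = sqrt(841+1225) = 45.4533
L = sqrt(2066.0000 - 81) = sqrt(1985.0000) = 44.5533

44.5533


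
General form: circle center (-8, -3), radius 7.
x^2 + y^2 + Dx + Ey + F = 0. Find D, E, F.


(x+ 8)^2 + (y+ 3)^2 = 7^2
D = -2h = 16, E = -2k = 6
F = h^2+k^2-r^2 = 64+9-49 = 24

D = 16, E = 6, F = 24


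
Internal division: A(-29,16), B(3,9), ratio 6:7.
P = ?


Px = (6*3 + 7*(-29))/13 = -185/13 = -14.2308
Py = (6*9 + 7*16)/13 = 166/13 = 12.7692

P = (-14.2308, 12.7692)


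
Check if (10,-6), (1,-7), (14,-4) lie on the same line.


10*(-7+ 4) + 1*(-4+ 6) + 14*(-6+ 7)
= -30 + 2 + 14 = -14

No, not collinear (determinant = -14)


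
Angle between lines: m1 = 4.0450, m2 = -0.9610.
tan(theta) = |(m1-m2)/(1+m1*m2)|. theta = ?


m1-m2 = 5.006
1+m1*m2 = -2.887245
tan(theta) = |5.006/(-2.887245)| = 1.733833
theta = arctan(|5.006/(-2.887245)|) = 60.0255 degrees (acute angle)

60.0255 degrees


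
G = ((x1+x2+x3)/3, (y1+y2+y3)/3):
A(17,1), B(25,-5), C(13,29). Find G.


Gx = (17+25+13)/3 = 55/3 = 18.3333
Gy = (1- 5+29)/3 = 25/3 = 8.3333

G = (18.3333, 8.3333)


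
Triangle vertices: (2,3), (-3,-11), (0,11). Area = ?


2*(-11-11) = -44
-3*(11-3) = -24
0*(3+ 11) = 0
sum = -68
Area = |-68|/2 = 34.0000

34.0000 sq units


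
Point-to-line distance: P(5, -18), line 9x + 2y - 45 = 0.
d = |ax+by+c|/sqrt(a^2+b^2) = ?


|9*5 + 2*(-18) - 45| = |-36| = 36
sqrt(81 + 4) = sqrt(85) = 9.2195
d = 36/sqrt(85) = 3.9047

3.9047


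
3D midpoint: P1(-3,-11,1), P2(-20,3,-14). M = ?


Mx = (-3- 20)/2 = -11.5000
My = (-11+3)/2 = -4.0000
Mz = (1- 14)/2 = -6.5000

M = (-11.5000, -4.0000, -6.5000)


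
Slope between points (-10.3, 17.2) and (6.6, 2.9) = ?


dy = 2.9 - 17.2 = -14.3
dx = 6.6 + 10.3 = 16.9
m = -14.3/16.9 = -0.8462

m = -0.8462


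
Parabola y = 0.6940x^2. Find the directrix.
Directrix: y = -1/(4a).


a = 0.6940
1/(4a) = 0.3602
directrix: y = -0.3602 = -0.3602

y = -0.3602


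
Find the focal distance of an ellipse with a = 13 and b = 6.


c^2 = 13^2 - 6^2 = 169 - 36 = 133
c = sqrt(133) = 11.5326

c = 11.5326


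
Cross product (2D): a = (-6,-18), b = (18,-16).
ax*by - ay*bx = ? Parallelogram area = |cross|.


cross = -6*(-16) + 18*18 = 96 + 324 = 420
Parallelogram area = |420| = 420

cross = 420, parallelogram area = 420


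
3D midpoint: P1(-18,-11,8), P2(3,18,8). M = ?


Mx = (-18+3)/2 = -7.5000
My = (-11+18)/2 = 3.5000
Mz = (8+8)/2 = 8.0000

M = (-7.5000, 3.5000, 8.0000)


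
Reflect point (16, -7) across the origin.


Reflection rule for origin: (-x, -y)
(16, -7) -> (-16, 7)

(-16, 7)


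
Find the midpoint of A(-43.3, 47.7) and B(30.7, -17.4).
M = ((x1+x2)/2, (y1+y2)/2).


Mx = (-43.3 + 30.7)/2 = -12.6/2 = -6.3000
My = (47.7 - 17.4)/2 = 30.3/2 = 15.1500

(-6.3000, 15.1500)


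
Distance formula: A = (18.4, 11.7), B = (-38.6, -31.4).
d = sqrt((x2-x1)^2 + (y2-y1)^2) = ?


dx = -38.6 - 18.4 = -57.0
dy = -31.4 - 11.7 = -43.1
d = sqrt(3249.0 + 1857.61) = sqrt(5106.61) = 71.4605

71.4605


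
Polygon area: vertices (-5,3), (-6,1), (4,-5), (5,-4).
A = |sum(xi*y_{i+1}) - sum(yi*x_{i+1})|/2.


sum(xi*y_{i+1}) = -5*1 - 6*(-5) + 4*(-4) + 5*3 = 24
sum(yi*x_{i+1}) = 3*(-6) + 1*4 - 5*5 - 4*(-5) = -19
Area = |24 + 19|/2 = 43/2 = 21.5000

21.5000 sq units


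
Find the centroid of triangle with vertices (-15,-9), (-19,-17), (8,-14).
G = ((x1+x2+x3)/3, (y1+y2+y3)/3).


Gx = (-15- 19+8)/3 = -26/3 = -8.6667
Gy = (-9- 17- 14)/3 = -40/3 = -13.3333

G = (-8.6667, -13.3333)


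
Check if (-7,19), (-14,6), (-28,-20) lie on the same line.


-7*(6+ 20) - 14*(-20-19) - 28*(19-6)
= -182 + 546 - 364 = 0

Yes, collinear (determinant = 0)


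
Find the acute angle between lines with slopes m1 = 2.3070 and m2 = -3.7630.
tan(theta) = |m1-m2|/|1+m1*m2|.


m1-m2 = 6.07
1+m1*m2 = -7.681241
tan(theta) = |6.07/(-7.681241)| = 0.790237
theta = arctan(|6.07/(-7.681241)|) = 38.3171 degrees (acute angle)

38.3171 degrees


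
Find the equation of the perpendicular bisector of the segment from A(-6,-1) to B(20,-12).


Midpoint = (7, -6.5)
Slope of AB = dy/dx = -11/26 = -0.4231
Perp slope = -dx/dy = 26/11 = 2.3636
b = My - (perp slope)*Mx = -6.5 + (26*7)/(-11) = -6.5 - 16.5455 = -23.0455

y = 2.3636x - 23.0455


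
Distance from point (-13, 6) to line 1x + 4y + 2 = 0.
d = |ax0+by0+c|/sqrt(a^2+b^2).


|1*(-13) + 4*6 + 2| = |13| = 13
sqrt(1 + 16) = sqrt(17) = 4.1231
d = 13/sqrt(17) = 3.1530

3.1530


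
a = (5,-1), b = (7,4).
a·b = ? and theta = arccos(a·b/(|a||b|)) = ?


a·b = 5*7 - 1*4 = 35 - 4 = 31
|a| = sqrt(25+1) = 5.0990
|b| = sqrt(49+16) = 8.0623
cos(theta) = 31/(sqrt(26)*sqrt(65)) = 31/sqrt(1690) = 0.754082
theta = arccos(31/sqrt(1690)) = 41.0548 degrees

a·b = 31, theta = 41.0548 deg


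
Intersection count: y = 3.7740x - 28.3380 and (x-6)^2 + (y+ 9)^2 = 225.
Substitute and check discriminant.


Substitute y = 3.7740x - 28.3380: (x-6)^2 + (3.7740x- 28.3380+ 9)^2 = 225
Expand to Ax^2 + Bx + C = 0, where b-k = -19.338
A = 1+m^2 = 15.243076
B = 2(m(b-k) - h) = 2(3.7740*(-19.338) - 6) = -157.963224
C = h^2 + (b-k)^2 - r^2 = 36 + 373.958244 - 225 = 184.958244
disc = B^2-4AC = 24952.3801 - 11277.3303 = 13675.0498
disc > 0

2 intersection points


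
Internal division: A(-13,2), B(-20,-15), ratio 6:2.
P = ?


Px = (6*(-20) + 2*(-13))/8 = -146/8 = -18.2500
Py = (6*(-15) + 2*2)/8 = -86/8 = -10.7500

P = (-18.2500, -10.7500)


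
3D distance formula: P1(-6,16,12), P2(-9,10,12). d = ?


dx=-3, dy=-6, dz=0
d = sqrt(9+36+0) = sqrt(45) = 6.7082

6.7082


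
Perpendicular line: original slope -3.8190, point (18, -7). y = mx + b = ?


Perpendicular slope = -1/m1 = -1/(-3.8190) = 0.2618
b2 = y0 - m2*x0 = -7 + 18/(-3.8190) = -7 - 4.7133 = -11.7133

y = 0.2618x - 11.7133


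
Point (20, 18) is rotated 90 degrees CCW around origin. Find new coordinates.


cos(90) = 0, sin(90) = 1
x' = 20*0 - 18*1 = -18
y' = 20*1 + 18*0 = 20

(-18, 20)


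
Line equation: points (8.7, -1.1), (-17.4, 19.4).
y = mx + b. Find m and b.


m = (20.5)/(-26.1) = -0.7854
b = y1 - m*x1 = -1.1 - (20.5*8.7)/(-26.1) = -1.1 + 6.8333 = 5.7333

y = -0.7854x + 5.7333


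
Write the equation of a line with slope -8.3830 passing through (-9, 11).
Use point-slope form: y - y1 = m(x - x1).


y - 11 = -8.3830(x + 9)
y = -8.3830x + 11 + 8.3830*(-9)
y = -8.3830x - 64.4470

y = -8.3830x - 64.4470


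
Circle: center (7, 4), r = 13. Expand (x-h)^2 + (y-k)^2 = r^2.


(x-7)^2 + (y-4)^2 = 13^2
D = -2h = -14, E = -2k = -8
F = h^2+k^2-r^2 = 49+16-169 = -104

x^2 + y^2 - 14x - 8y - 104 = 0


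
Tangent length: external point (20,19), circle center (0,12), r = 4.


d = sqrt((20-0)^2 + (19-12)^2) = sqrt(400+49) = 21.1896
L = sqrt(449.0000 - 16) = sqrt(433.0000) = 20.8087

20.8087


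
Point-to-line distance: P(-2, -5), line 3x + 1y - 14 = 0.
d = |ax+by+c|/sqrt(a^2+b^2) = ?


|3*(-2) + 1*(-5) - 14| = |-25| = 25
sqrt(9 + 1) = sqrt(10) = 3.1623
d = 25/sqrt(10) = 7.9057

7.9057


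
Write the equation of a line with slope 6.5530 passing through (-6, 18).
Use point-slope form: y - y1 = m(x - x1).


y - 18 = 6.5530(x + 6)
y = 6.5530x + 18 - 6.5530*(-6)
y = 6.5530x + 57.3180

y = 6.5530x + 57.3180


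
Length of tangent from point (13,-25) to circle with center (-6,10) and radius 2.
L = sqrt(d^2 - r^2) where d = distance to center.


d = sqrt((13+ 6)^2 + (-25-10)^2) = sqrt(361+1225) = 39.8246
L = sqrt(1586.0000 - 4) = sqrt(1582.0000) = 39.7744

39.7744


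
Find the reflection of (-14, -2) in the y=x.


Reflection rule for y=x: (y, x)
(-14, -2) -> (-2, -14)

(-2, -14)


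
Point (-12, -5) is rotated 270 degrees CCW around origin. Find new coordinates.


cos(270) = 0, sin(270) = -1
x' = -12*0 + 5*(-1) = -5
y' = -12*(-1) - 5*0 = 12

(-5, 12)


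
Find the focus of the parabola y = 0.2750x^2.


a = 0.2750
4a = 1.1000
focus = (0, 1/1.1000) = (0, 0.9091)

Focus = (0, 0.9091)


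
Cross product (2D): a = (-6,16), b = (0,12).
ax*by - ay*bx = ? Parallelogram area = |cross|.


cross = -6*12 - 16*0 = -72 - 0 = -72
Parallelogram area = |-72| = 72

cross = -72, parallelogram area = 72


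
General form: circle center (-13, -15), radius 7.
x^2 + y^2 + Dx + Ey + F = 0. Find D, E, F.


(x+ 13)^2 + (y+ 15)^2 = 7^2
D = -2h = 26, E = -2k = 30
F = h^2+k^2-r^2 = 169+225-49 = 345

D = 26, E = 30, F = 345


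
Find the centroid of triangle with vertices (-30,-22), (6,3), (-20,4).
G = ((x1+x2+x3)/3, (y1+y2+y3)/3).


Gx = (-30+6- 20)/3 = -44/3 = -14.6667
Gy = (-22+3+4)/3 = -15/3 = -5.0000

G = (-14.6667, -5.0000)


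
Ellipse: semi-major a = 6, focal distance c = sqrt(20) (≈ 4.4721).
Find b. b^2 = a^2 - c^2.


b^2 = 6^2 - (sqrt(20))^2 = 36 - 20 = 16
b = sqrt(16) = 4

b = 4


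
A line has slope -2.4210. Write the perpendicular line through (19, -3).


Perpendicular slope = -1/m1 = -1/(-2.4210) = 0.4131
b2 = y0 - m2*x0 = -3 + 19/(-2.4210) = -3 - 7.8480 = -10.8480

y = 0.4131x - 10.8480


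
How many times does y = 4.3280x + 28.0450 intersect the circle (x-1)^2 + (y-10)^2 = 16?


Substitute y = 4.3280x + 28.0450: (x-1)^2 + (4.3280x+28.0450-10)^2 = 16
Expand to Ax^2 + Bx + C = 0, where b-k = 18.045
A = 1+m^2 = 19.731584
B = 2(m(b-k) - h) = 2(4.3280*18.045 - 1) = 154.19752
C = h^2 + (b-k)^2 - r^2 = 1 + 325.622025 - 16 = 310.622025
disc = B^2-4AC = 23776.8752 - 24516.2583 = -739.3831
disc < 0

0 intersection points


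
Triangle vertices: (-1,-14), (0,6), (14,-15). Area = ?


-1*(6+ 15) = -21
0*(-15+ 14) = 0
14*(-14-6) = -280
sum = -301
Area = |-301|/2 = 150.5000

150.5000 sq units


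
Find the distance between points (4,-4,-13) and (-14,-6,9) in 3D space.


dx=-18, dy=-2, dz=22
d = sqrt(324+4+484) = sqrt(812) = 28.4956

28.4956


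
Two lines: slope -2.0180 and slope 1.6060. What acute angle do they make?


m1-m2 = -3.624
1+m1*m2 = -2.240908
tan(theta) = |-3.624/(-2.240908)| = 1.617202
theta = arctan(|-3.624/(-2.240908)|) = 58.2693 degrees (acute angle)

58.2693 degrees


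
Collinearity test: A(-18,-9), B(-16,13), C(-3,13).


-18*(13-13) - 16*(13+ 9) - 3*(-9-13)
= 0 - 352 + 66 = -286

No, not collinear (determinant = -286)


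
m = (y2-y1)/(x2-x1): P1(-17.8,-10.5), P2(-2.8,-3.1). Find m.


dy = -3.1 + 10.5 = 7.4
dx = -2.8 + 17.8 = 15.0
m = 7.4/15.0 = 0.4933

m = 0.4933


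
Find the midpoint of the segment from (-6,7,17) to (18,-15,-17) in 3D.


Mx = (-6+18)/2 = 6.0000
My = (7- 15)/2 = -4.0000
Mz = (17- 17)/2 = 0

M = (6.0000, -4.0000, 0)


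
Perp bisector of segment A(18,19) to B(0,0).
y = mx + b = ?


Midpoint = (9, 9.5)
Slope of AB = dy/dx = -19/(-18) = 1.0556
Perp slope = -dx/dy = -18/19 = -0.9474
b = My - (perp slope)*Mx = 9.5 + (-18*9)/(-19) = 9.5 + 8.5263 = 18.0263

y = -0.9474x + 18.0263


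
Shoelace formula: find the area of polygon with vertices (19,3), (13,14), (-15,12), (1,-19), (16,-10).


sum(xi*y_{i+1}) = 19*14 + 13*12 - 15*(-19) + 1*(-10) + 16*3 = 745
sum(yi*x_{i+1}) = 3*13 + 14*(-15) + 12*1 - 19*16 - 10*19 = -653
Area = |745 + 653|/2 = 1398/2 = 699.0000

699.0000 sq units


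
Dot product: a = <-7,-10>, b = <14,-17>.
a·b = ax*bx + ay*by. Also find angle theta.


a·b = -7*14 - 10*(-17) = -98 + 170 = 72
|a| = sqrt(49+100) = 12.2066
|b| = sqrt(196+289) = 22.0227
cos(theta) = 72/(sqrt(149)*sqrt(485)) = 72/sqrt(72265) = 0.267836
theta = arccos(72/sqrt(72265)) = 74.4645 degrees

a·b = 72, theta = 74.4645 deg


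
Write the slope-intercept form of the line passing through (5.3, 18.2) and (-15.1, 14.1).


m = (-4.1)/(-20.4) = 0.2010
b = y1 - m*x1 = 18.2 - (-4.1*5.3)/(-20.4) = 18.2 - 1.0652 = 17.1348

y = 0.2010x + 17.1348


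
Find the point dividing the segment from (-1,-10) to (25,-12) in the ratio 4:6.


Px = (4*25 + 6*(-1))/10 = 94/10 = 9.4000
Py = (4*(-12) + 6*(-10))/10 = -108/10 = -10.8000

P = (9.4000, -10.8000)


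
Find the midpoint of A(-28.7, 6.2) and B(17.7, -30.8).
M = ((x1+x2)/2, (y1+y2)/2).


Mx = (-28.7 + 17.7)/2 = -11.0/2 = -5.5000
My = (6.2 - 30.8)/2 = -24.6/2 = -12.3000

(-5.5000, -12.3000)


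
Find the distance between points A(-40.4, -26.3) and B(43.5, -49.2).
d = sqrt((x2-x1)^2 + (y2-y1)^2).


dx = 43.5 + 40.4 = 83.9
dy = -49.2 + 26.3 = -22.9
d = sqrt(7039.21 + 524.41) = sqrt(7563.62) = 86.9691

86.9691


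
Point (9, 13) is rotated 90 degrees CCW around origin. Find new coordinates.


cos(90) = 0, sin(90) = 1
x' = 9*0 - 13*1 = -13
y' = 9*1 + 13*0 = 9

(-13, 9)


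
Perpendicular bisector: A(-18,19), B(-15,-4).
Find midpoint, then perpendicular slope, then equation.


Midpoint = (-16.5, 7.5)
Slope of AB = dy/dx = -23/3 = -7.6667
Perp slope = -dx/dy = 3/23 = 0.1304
b = My - (perp slope)*Mx = 7.5 + (3*(-16.5))/(-23) = 7.5 + 2.1522 = 9.6522

y = 0.1304x + 9.6522


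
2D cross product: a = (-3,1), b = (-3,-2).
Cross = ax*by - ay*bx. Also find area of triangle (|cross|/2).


cross = -3*(-2) - 1*(-3) = 6 + 3 = 9
Triangle area = |9|/2 = 9/2 = 4.5000

cross = 9, triangle area = 4.5000


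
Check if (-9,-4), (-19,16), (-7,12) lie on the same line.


-9*(16-12) - 19*(12+ 4) - 7*(-4-16)
= -36 - 304 + 140 = -200

No, not collinear (determinant = -200)


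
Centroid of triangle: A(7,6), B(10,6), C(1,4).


Gx = (7+10+1)/3 = 18/3 = 6.0000
Gy = (6+6+4)/3 = 16/3 = 5.3333

G = (6.0000, 5.3333)


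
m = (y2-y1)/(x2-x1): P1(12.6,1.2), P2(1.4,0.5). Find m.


dy = 0.5 - 1.2 = -0.7
dx = 1.4 - 12.6 = -11.2
m = -0.7/(-11.2) = 0.0625

m = 0.0625


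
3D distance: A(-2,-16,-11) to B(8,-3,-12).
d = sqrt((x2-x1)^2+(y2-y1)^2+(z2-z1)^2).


dx=10, dy=13, dz=-1
d = sqrt(100+169+1) = sqrt(270) = 16.4317

16.4317


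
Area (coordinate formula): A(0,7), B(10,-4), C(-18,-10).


0*(-4+ 10) = 0
10*(-10-7) = -170
-18*(7+ 4) = -198
sum = -368
Area = |-368|/2 = 184.0000

184.0000 sq units


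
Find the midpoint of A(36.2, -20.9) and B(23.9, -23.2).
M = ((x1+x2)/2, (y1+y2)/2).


Mx = (36.2 + 23.9)/2 = 60.1/2 = 30.0500
My = (-20.9 - 23.2)/2 = -44.1/2 = -22.0500

(30.0500, -22.0500)


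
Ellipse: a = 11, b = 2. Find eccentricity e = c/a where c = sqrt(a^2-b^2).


c = sqrt(121-4) = sqrt(117) = 10.8167
e = c/a = sqrt(117)/11 = 0.9833

e = 0.9833


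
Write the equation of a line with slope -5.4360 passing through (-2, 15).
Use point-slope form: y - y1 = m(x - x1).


y - 15 = -5.4360(x + 2)
y = -5.4360x + 15 + 5.4360*(-2)
y = -5.4360x + 4.1280

y = -5.4360x + 4.1280


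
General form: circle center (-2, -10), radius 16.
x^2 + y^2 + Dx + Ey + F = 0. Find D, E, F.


(x+ 2)^2 + (y+ 10)^2 = 16^2
D = -2h = 4, E = -2k = 20
F = h^2+k^2-r^2 = 4+100-256 = -152

D = 4, E = 20, F = -152


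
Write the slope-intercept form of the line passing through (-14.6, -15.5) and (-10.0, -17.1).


m = (-1.6)/(4.6) = -0.3478
b = y1 - m*x1 = -15.5 - (-1.6*(-14.6))/(4.6) = -15.5 - 5.0783 = -20.5783

y = -0.3478x - 20.5783


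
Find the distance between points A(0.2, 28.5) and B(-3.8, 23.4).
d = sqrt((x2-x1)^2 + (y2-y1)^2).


dx = -3.8 - 0.2 = -4.0
dy = 23.4 - 28.5 = -5.1
d = sqrt(16.0 + 26.01) = sqrt(42.01) = 6.4815

6.4815


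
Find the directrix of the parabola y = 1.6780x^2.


a = 1.6780
1/(4a) = 0.1490
directrix: y = -0.1490 = -0.1490

y = -0.1490


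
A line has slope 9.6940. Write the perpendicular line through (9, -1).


Perpendicular slope = -1/m1 = -1/9.6940 = -0.1032
b2 = y0 - m2*x0 = -1 + 9/9.6940 = -1 + 0.9284 = -0.0716

y = -0.1032x - 0.0716


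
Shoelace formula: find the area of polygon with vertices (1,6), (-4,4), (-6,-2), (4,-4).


sum(xi*y_{i+1}) = 1*4 - 4*(-2) - 6*(-4) + 4*6 = 60
sum(yi*x_{i+1}) = 6*(-4) + 4*(-6) - 2*4 - 4*1 = -60
Area = |60 + 60|/2 = 120/2 = 60.0000

60.0000 sq units


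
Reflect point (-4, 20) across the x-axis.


Reflection rule for x-axis: (x, -y)
(-4, 20) -> (-4, -20)

(-4, -20)


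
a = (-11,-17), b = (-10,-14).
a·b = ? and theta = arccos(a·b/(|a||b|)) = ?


a·b = -11*(-10) - 17*(-14) = 110 + 238 = 348
|a| = sqrt(121+289) = 20.2485
|b| = sqrt(100+196) = 17.2047
cos(theta) = 348/(sqrt(410)*sqrt(296)) = 348/sqrt(121360) = 0.998945
theta = arccos(348/sqrt(121360)) = 2.6324 degrees

a·b = 348, theta = 2.6324 deg


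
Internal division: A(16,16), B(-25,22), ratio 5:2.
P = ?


Px = (5*(-25) + 2*16)/7 = -93/7 = -13.2857
Py = (5*22 + 2*16)/7 = 142/7 = 20.2857

P = (-13.2857, 20.2857)


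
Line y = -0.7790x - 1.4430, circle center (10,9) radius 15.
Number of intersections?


Substitute y = -0.7790x - 1.4430: (x-10)^2 + (-0.7790x- 1.4430-9)^2 = 225
Expand to Ax^2 + Bx + C = 0, where b-k = -10.443
A = 1+m^2 = 1.606841
B = 2(m(b-k) - h) = 2(-0.7790*(-10.443) - 10) = -3.729806
C = h^2 + (b-k)^2 - r^2 = 100 + 109.056249 - 225 = -15.943751
disc = B^2-4AC = 13.9115 + 102.4763 = 116.3878
disc > 0

2 intersection points


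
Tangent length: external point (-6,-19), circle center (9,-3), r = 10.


d = sqrt((-6-9)^2 + (-19+ 3)^2) = sqrt(225+256) = 21.9317
L = sqrt(481.0000 - 100) = sqrt(381.0000) = 19.5192

19.5192


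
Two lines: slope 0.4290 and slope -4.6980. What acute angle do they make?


m1-m2 = 5.127
1+m1*m2 = -1.015442
tan(theta) = |5.127/(-1.015442)| = 5.049033
theta = arctan(|5.127/(-1.015442)|) = 78.7971 degrees (acute angle)

78.7971 degrees


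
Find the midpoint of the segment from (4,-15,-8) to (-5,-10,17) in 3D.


Mx = (4- 5)/2 = -0.5000
My = (-15- 10)/2 = -12.5000
Mz = (-8+17)/2 = 4.5000

M = (-0.5000, -12.5000, 4.5000)


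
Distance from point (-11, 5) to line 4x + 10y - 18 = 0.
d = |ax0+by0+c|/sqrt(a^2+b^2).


|4*(-11) + 10*5 - 18| = |-12| = 12
sqrt(16 + 100) = sqrt(116) = 10.7703
d = 12/sqrt(116) = 1.1142

1.1142


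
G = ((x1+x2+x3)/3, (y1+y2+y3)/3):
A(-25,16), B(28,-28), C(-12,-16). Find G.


Gx = (-25+28- 12)/3 = -9/3 = -3.0000
Gy = (16- 28- 16)/3 = -28/3 = -9.3333

G = (-3.0000, -9.3333)


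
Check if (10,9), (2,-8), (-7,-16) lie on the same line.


10*(-8+ 16) + 2*(-16-9) - 7*(9+ 8)
= 80 - 50 - 119 = -89

No, not collinear (determinant = -89)


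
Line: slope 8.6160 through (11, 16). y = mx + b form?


y - 16 = 8.6160(x - 11)
y = 8.6160x + 16 - 8.6160*11
y = 8.6160x - 78.7760

y = 8.6160x - 78.7760


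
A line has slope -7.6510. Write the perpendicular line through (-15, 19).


Perpendicular slope = -1/m1 = -1/(-7.6510) = 0.1307
b2 = y0 - m2*x0 = 19 - 15/(-7.6510) = 19 + 1.9605 = 20.9605

y = 0.1307x + 20.9605


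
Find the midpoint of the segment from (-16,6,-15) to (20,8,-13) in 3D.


Mx = (-16+20)/2 = 2.0000
My = (6+8)/2 = 7.0000
Mz = (-15- 13)/2 = -14.0000

M = (2.0000, 7.0000, -14.0000)


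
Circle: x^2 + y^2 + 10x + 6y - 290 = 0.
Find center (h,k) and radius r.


h = -D/2 = -10/2 = -5
k = -E/2 = -6/2 = -3
r^2 = h^2 + k^2 - F = 25 + 9 + 290 = 324
r = 18

Center (-5, -3), radius = 18


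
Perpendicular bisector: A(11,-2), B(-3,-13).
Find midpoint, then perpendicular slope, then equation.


Midpoint = (4, -7.5)
Slope of AB = dy/dx = -11/(-14) = 0.7857
Perp slope = -dx/dy = -14/11 = -1.2727
b = My - (perp slope)*Mx = -7.5 + (-14*4)/(-11) = -7.5 + 5.0909 = -2.4091

y = -1.2727x - 2.4091


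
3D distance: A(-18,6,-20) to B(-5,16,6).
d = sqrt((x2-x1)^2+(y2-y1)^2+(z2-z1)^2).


dx=13, dy=10, dz=26
d = sqrt(169+100+676) = sqrt(945) = 30.7409

30.7409


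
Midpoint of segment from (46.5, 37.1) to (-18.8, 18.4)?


Mx = (46.5 - 18.8)/2 = 27.7/2 = 13.8500
My = (37.1 + 18.4)/2 = 55.5/2 = 27.7500

(13.8500, 27.7500)


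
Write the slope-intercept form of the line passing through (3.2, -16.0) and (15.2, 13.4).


m = (29.4)/(12.0) = 2.4500
b = y1 - m*x1 = -16.0 - (29.4*3.2)/(12.0) = -16.0 - 7.8400 = -23.8400

y = 2.4500x - 23.8400


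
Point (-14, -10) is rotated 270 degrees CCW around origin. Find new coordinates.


cos(270) = 0, sin(270) = -1
x' = -14*0 + 10*(-1) = -10
y' = -14*(-1) - 10*0 = 14

(-10, 14)


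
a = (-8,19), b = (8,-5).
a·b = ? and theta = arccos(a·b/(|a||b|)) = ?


a·b = -8*8 + 19*(-5) = -64 - 95 = -159
|a| = sqrt(64+361) = 20.6155
|b| = sqrt(64+25) = 9.4340
cos(theta) = -159/(sqrt(425)*sqrt(89)) = -159/sqrt(37825) = -0.817537
theta = arccos(-159/sqrt(37825)) = 144.8390 degrees

a·b = -159, theta = 144.8390 deg


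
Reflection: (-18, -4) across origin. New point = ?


Reflection rule for origin: (-x, -y)
(-18, -4) -> (18, 4)

(18, 4)


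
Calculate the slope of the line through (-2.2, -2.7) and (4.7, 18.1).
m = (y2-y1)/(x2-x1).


dy = 18.1 + 2.7 = 20.8
dx = 4.7 + 2.2 = 6.9
m = 20.8/6.9 = 3.0145

m = 3.0145


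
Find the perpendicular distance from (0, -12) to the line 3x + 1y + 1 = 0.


|3*0 + 1*(-12) + 1| = |-11| = 11
sqrt(9 + 1) = sqrt(10) = 3.1623
d = 11/sqrt(10) = 3.4785

3.4785


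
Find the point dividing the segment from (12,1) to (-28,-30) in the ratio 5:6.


Px = (5*(-28) + 6*12)/11 = -68/11 = -6.1818
Py = (5*(-30) + 6*1)/11 = -144/11 = -13.0909

P = (-6.1818, -13.0909)


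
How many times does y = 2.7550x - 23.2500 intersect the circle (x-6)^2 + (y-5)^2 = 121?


Substitute y = 2.7550x - 23.2500: (x-6)^2 + (2.7550x- 23.2500-5)^2 = 121
Expand to Ax^2 + Bx + C = 0, where b-k = -28.25
A = 1+m^2 = 8.590025
B = 2(m(b-k) - h) = 2(2.7550*(-28.25) - 6) = -167.6575
C = h^2 + (b-k)^2 - r^2 = 36 + 798.0625 - 121 = 713.0625
disc = B^2-4AC = 28109.0373 - 24500.8988 = 3608.1385
disc > 0

2 intersection points


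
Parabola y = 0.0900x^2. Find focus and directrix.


a = 0.0900
1/(4a) = 2.7778
Focus = (0, 2.7778)
Directrix: y = -2.7778

Focus = (0, 2.7778), Directrix: y = -2.7778


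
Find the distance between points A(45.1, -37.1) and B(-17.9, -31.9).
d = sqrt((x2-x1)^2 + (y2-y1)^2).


dx = -17.9 - 45.1 = -63.0
dy = -31.9 + 37.1 = 5.2
d = sqrt(3969.0 + 27.04) = sqrt(3996.04) = 63.2142

63.2142


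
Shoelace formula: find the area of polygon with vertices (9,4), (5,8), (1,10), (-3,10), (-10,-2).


sum(xi*y_{i+1}) = 9*8 + 5*10 + 1*10 - 3*(-2) - 10*4 = 98
sum(yi*x_{i+1}) = 4*5 + 8*1 + 10*(-3) + 10*(-10) - 2*9 = -120
Area = |98 + 120|/2 = 218/2 = 109.0000

109.0000 sq units


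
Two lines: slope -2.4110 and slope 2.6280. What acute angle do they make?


m1-m2 = -5.039
1+m1*m2 = -5.336108
tan(theta) = |-5.039/(-5.336108)| = 0.944321
theta = arctan(|-5.039/(-5.336108)|) = 43.3597 degrees (acute angle)

43.3597 degrees


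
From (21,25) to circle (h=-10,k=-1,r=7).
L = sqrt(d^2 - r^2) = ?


d = sqrt((21+ 10)^2 + (25+ 1)^2) = sqrt(961+676) = 40.4599
L = sqrt(1637.0000 - 49) = sqrt(1588.0000) = 39.8497

39.8497


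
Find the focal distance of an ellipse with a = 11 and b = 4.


c^2 = 11^2 - 4^2 = 121 - 16 = 105
c = sqrt(105) = 10.2470

c = 10.2470


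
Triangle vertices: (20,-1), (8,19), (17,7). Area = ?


20*(19-7) = 240
8*(7+ 1) = 64
17*(-1-19) = -340
sum = -36
Area = |-36|/2 = 18.0000

18.0000 sq units


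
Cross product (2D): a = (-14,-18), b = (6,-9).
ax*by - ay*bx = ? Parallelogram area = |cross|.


cross = -14*(-9) + 18*6 = 126 + 108 = 234
Parallelogram area = |234| = 234

cross = 234, parallelogram area = 234


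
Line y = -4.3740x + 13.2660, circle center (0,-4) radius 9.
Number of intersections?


Substitute y = -4.3740x + 13.2660: (x-0)^2 + (-4.3740x+13.2660+ 4)^2 = 81
Expand to Ax^2 + Bx + C = 0, where b-k = 17.266
A = 1+m^2 = 20.131876
B = 2(m(b-k) - h) = 2(-4.3740*17.266 - 0) = -151.042968
C = h^2 + (b-k)^2 - r^2 = 0 + 298.114756 - 81 = 217.114756
disc = B^2-4AC = 22813.9782 - 17483.7094 = 5330.2688
disc > 0

2 intersection points


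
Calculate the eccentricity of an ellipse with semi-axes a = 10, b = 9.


c = sqrt(100-81) = sqrt(19) = 4.3589
e = c/a = sqrt(19)/10 = 0.4359

e = 0.4359


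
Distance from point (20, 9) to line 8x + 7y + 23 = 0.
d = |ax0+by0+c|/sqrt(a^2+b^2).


|8*20 + 7*9 + 23| = |246| = 246
sqrt(64 + 49) = sqrt(113) = 10.6301
d = 246/sqrt(113) = 23.1417

23.1417


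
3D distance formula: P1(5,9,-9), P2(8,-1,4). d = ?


dx=3, dy=-10, dz=13
d = sqrt(9+100+169) = sqrt(278) = 16.6733

16.6733


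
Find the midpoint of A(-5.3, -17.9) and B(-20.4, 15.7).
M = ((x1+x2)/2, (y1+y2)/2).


Mx = (-5.3 - 20.4)/2 = -25.7/2 = -12.8500
My = (-17.9 + 15.7)/2 = -2.2/2 = -1.1000

(-12.8500, -1.1000)
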